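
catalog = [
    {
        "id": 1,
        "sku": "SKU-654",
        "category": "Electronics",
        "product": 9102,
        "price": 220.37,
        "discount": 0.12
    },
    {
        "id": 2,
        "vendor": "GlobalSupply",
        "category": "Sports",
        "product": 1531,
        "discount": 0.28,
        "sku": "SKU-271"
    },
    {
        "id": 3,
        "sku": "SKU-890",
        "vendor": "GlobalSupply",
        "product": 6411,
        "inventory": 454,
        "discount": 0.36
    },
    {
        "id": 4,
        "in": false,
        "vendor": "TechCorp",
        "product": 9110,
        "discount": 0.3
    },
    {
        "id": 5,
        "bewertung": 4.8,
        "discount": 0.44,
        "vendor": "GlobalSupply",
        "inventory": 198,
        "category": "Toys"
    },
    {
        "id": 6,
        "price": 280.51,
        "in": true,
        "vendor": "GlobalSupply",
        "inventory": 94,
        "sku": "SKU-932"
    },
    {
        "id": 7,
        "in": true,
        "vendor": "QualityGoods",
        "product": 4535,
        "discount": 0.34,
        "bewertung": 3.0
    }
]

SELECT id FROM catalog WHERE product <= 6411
[2, 3, 7]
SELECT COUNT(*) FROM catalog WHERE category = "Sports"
1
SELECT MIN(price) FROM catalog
220.37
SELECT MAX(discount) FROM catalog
0.44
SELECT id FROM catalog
[1, 2, 3, 4, 5, 6, 7]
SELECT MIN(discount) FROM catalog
0.12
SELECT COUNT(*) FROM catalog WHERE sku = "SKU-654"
1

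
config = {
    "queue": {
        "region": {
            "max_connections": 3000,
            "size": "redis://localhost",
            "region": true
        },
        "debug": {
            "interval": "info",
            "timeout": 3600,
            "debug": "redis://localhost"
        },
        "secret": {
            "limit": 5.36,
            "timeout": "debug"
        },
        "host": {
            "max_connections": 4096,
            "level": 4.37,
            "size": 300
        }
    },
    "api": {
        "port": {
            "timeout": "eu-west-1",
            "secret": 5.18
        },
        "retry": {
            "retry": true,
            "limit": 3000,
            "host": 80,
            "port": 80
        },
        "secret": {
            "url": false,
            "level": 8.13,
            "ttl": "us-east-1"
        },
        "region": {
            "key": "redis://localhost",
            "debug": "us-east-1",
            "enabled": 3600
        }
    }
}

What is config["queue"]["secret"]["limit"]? 5.36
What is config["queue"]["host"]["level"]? 4.37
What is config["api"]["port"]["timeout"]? "eu-west-1"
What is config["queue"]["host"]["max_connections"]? 4096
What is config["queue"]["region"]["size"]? "redis://localhost"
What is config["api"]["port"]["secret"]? 5.18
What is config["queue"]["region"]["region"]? True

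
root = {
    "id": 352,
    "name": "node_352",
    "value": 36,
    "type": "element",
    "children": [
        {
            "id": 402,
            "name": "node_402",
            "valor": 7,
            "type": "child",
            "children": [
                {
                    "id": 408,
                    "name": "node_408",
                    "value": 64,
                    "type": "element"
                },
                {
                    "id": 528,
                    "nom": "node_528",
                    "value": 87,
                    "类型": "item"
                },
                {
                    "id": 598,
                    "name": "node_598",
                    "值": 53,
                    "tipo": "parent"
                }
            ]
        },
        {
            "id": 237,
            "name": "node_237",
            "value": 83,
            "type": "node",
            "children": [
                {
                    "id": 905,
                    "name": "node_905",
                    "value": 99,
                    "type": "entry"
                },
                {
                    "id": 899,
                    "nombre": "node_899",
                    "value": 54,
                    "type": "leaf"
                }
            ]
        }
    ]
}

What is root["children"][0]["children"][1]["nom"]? "node_528"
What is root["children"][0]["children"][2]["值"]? 53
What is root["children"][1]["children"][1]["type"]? "leaf"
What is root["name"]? "node_352"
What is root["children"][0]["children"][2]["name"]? "node_598"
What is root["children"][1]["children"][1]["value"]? 54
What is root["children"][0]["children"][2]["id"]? 598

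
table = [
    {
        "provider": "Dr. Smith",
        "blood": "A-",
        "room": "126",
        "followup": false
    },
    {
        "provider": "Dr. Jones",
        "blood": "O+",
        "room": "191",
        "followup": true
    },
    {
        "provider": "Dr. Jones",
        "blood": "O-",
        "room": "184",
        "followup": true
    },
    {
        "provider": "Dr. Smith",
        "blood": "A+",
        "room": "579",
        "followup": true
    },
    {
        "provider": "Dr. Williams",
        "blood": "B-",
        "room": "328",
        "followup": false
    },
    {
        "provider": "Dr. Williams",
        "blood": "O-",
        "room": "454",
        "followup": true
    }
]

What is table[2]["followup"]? True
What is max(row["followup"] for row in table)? True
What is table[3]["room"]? "579"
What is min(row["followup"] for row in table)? False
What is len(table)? 6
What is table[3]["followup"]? True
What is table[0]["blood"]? "A-"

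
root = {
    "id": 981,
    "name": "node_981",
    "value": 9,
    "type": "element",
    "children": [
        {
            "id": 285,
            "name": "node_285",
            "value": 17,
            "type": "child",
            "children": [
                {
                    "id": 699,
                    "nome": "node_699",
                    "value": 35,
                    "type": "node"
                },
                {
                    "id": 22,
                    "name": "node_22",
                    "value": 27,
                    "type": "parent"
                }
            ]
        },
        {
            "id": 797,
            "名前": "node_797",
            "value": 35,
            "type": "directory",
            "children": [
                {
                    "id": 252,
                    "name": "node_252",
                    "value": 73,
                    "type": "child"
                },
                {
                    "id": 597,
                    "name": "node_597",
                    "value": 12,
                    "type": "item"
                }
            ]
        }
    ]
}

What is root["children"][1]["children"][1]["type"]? "item"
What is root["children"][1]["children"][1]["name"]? "node_597"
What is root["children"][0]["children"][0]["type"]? "node"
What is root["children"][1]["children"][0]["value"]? 73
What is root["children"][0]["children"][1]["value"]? 27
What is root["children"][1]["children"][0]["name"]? "node_252"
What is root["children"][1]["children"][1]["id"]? 597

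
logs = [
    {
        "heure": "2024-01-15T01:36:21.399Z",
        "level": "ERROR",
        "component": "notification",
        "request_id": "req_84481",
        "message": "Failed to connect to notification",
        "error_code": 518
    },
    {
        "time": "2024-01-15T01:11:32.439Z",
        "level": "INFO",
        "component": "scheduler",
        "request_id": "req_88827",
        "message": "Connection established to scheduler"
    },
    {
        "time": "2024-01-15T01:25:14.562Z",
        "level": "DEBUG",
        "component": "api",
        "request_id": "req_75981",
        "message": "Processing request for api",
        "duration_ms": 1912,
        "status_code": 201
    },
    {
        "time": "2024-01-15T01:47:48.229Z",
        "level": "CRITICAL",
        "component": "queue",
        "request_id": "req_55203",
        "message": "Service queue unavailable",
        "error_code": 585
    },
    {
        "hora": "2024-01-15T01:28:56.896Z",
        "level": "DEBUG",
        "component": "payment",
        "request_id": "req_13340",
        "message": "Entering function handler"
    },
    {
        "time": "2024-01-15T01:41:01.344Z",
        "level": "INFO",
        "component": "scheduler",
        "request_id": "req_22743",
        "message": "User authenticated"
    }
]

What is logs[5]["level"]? "INFO"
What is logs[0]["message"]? "Failed to connect to notification"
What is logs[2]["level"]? "DEBUG"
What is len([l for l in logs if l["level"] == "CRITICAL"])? 1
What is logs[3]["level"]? "CRITICAL"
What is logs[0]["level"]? "ERROR"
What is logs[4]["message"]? "Entering function handler"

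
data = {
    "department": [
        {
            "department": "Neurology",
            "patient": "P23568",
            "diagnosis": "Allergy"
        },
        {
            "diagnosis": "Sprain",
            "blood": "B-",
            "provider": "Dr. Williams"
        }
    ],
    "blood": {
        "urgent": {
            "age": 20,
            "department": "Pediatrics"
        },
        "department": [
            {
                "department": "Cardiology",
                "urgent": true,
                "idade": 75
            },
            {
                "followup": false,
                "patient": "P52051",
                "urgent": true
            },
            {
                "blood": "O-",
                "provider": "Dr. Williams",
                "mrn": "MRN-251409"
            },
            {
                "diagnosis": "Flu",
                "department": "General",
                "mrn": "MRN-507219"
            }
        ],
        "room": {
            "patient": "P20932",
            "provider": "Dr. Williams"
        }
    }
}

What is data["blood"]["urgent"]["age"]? 20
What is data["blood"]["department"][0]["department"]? "Cardiology"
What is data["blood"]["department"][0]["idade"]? 75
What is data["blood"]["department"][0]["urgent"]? True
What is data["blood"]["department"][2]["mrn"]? "MRN-251409"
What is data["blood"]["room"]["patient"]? "P20932"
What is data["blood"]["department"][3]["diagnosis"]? "Flu"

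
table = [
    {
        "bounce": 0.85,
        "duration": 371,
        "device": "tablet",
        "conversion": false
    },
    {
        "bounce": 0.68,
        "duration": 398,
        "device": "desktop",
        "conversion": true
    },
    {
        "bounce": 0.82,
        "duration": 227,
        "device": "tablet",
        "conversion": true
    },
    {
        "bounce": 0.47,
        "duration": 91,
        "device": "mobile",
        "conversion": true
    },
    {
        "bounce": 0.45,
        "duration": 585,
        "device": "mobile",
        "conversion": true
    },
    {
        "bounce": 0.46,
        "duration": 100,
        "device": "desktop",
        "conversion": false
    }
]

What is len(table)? 6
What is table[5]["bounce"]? 0.46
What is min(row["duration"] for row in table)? 91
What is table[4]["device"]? "mobile"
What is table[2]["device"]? "tablet"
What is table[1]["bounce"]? 0.68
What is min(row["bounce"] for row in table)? 0.45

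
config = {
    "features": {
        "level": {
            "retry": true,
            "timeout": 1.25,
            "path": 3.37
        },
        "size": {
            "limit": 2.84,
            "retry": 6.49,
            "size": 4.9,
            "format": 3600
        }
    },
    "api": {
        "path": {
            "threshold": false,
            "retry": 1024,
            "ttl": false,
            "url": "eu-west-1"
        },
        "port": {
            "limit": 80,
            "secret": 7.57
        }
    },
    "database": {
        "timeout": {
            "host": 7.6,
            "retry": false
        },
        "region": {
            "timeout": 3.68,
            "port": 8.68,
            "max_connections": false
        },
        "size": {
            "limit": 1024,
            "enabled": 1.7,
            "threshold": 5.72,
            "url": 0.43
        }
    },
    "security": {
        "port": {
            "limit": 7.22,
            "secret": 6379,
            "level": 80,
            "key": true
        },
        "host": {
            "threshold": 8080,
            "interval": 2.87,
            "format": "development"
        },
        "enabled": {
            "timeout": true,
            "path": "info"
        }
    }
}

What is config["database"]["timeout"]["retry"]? False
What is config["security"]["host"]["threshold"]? 8080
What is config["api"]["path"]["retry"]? 1024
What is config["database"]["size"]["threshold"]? 5.72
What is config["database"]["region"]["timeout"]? 3.68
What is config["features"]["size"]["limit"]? 2.84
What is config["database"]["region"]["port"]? 8.68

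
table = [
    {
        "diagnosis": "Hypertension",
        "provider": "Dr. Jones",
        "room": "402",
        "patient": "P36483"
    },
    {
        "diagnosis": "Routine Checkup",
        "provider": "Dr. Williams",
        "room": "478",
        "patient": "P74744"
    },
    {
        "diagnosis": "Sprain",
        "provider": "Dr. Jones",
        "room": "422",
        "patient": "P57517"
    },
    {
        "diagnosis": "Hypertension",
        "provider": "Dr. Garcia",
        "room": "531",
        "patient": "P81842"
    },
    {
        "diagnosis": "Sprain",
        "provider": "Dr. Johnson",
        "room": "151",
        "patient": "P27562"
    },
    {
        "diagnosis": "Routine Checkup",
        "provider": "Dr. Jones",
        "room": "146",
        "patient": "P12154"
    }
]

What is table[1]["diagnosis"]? "Routine Checkup"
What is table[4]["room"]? "151"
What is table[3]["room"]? "531"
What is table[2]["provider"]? "Dr. Jones"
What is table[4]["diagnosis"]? "Sprain"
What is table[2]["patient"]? "P57517"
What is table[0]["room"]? "402"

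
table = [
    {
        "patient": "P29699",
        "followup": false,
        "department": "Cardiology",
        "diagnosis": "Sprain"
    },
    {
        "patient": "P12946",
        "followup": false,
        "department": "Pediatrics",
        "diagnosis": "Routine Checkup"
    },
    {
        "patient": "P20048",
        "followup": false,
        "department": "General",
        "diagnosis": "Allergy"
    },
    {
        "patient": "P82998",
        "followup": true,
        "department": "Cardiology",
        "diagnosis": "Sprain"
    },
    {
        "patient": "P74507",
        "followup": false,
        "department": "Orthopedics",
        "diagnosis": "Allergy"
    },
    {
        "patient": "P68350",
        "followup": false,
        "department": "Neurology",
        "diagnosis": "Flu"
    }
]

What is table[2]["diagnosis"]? "Allergy"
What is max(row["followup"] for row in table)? True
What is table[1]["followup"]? False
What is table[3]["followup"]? True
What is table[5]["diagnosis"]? "Flu"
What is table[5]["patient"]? "P68350"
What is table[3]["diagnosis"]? "Sprain"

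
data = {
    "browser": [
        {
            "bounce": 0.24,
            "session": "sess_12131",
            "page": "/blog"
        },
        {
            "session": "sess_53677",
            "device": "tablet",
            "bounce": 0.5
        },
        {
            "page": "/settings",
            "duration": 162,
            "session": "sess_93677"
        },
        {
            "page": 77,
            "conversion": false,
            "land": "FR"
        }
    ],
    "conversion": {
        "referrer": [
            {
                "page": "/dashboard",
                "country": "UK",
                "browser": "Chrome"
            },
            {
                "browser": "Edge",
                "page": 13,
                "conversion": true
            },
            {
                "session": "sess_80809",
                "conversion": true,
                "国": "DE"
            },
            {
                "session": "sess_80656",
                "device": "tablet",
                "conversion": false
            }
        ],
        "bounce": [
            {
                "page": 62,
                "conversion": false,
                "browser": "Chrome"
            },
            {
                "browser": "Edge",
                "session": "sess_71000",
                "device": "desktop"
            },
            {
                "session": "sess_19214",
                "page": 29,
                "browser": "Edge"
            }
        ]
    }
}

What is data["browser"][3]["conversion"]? False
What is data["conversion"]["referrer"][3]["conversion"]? False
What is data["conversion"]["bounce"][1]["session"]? "sess_71000"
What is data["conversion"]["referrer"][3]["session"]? "sess_80656"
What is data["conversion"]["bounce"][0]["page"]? 62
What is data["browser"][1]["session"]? "sess_53677"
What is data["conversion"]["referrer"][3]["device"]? "tablet"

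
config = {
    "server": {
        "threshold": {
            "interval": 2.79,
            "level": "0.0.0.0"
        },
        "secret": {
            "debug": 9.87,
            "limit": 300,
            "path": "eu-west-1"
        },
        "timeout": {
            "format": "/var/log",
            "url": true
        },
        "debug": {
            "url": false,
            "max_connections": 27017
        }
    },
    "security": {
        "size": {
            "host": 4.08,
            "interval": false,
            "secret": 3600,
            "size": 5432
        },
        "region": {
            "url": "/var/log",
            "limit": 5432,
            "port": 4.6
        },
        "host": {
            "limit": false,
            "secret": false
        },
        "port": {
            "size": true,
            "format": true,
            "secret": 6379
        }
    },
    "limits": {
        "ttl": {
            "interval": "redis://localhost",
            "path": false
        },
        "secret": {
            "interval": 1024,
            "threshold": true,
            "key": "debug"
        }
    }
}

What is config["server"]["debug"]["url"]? False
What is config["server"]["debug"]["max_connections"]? 27017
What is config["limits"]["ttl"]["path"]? False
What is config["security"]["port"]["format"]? True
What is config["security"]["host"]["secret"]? False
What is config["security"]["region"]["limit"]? 5432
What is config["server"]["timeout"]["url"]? True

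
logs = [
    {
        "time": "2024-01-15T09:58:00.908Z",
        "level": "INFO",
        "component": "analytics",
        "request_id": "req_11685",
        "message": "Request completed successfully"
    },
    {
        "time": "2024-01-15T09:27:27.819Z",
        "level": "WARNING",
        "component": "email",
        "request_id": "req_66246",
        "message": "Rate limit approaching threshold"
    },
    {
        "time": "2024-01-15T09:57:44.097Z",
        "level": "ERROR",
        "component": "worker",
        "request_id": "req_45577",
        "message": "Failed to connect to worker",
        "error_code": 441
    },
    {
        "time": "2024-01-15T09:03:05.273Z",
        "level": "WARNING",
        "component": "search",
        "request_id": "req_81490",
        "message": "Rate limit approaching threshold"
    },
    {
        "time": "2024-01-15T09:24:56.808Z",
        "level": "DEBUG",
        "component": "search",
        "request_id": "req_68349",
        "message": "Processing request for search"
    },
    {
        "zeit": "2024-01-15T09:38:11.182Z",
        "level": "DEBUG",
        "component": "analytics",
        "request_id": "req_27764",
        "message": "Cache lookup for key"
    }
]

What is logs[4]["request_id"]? "req_68349"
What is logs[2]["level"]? "ERROR"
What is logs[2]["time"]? "2024-01-15T09:57:44.097Z"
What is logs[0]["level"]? "INFO"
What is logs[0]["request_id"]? "req_11685"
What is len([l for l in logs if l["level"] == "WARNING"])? 2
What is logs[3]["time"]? "2024-01-15T09:03:05.273Z"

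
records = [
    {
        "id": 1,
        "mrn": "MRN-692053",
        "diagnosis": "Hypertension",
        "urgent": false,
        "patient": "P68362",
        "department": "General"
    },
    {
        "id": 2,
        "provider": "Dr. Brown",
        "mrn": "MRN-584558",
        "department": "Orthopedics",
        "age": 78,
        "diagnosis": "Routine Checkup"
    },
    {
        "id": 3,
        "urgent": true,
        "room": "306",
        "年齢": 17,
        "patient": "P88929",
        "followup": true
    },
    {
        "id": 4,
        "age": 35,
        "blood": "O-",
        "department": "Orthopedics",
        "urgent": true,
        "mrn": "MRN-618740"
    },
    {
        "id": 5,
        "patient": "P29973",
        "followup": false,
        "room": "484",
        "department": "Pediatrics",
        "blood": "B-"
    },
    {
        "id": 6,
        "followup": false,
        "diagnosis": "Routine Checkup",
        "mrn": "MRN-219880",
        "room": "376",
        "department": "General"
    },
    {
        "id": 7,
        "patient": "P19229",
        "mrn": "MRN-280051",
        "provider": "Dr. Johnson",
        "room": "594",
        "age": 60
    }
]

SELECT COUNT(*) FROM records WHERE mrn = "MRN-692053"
1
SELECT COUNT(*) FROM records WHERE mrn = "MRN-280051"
1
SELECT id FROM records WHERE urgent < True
[1]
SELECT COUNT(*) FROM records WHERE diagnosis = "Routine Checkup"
2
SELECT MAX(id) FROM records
7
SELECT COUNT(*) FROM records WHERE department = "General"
2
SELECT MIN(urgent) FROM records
False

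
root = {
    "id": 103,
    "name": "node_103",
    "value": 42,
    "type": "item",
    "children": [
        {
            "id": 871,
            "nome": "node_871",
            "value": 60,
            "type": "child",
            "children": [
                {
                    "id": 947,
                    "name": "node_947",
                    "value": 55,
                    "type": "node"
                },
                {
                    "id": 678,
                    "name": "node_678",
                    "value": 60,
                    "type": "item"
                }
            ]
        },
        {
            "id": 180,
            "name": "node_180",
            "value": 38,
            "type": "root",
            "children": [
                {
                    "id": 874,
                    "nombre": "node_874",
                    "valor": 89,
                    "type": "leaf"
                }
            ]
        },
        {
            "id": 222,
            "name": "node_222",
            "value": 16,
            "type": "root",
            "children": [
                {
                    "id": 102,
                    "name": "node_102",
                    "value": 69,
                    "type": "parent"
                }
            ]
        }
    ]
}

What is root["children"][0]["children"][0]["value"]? 55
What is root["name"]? "node_103"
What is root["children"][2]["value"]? 16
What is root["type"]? "item"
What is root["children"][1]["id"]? 180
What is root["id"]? 103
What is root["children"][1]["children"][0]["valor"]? 89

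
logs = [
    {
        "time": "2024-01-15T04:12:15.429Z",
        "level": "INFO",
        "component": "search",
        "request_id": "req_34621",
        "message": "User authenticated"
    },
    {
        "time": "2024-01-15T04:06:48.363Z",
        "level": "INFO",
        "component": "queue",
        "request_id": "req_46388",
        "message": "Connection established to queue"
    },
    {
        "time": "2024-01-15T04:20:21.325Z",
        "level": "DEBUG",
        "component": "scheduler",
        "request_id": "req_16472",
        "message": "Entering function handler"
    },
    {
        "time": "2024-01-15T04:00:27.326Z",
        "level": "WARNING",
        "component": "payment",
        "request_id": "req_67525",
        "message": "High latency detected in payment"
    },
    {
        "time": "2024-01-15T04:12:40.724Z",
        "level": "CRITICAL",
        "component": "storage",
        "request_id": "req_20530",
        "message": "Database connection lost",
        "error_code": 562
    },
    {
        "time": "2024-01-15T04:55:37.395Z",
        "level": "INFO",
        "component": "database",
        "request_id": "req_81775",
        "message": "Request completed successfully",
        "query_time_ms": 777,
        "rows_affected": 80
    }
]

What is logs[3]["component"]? "payment"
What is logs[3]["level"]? "WARNING"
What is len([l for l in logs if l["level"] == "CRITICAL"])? 1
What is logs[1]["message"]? "Connection established to queue"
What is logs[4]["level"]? "CRITICAL"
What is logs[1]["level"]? "INFO"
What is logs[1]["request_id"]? "req_46388"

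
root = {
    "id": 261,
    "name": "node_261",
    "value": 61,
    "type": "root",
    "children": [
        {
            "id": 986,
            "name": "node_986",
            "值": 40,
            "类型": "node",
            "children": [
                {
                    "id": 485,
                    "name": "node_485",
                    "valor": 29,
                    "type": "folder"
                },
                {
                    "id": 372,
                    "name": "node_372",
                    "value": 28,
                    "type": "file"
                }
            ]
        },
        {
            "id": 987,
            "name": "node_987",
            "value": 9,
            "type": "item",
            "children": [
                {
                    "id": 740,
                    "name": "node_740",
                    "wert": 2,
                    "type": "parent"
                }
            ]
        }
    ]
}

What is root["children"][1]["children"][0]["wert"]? 2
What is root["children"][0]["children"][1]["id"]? 372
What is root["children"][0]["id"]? 986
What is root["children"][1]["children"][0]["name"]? "node_740"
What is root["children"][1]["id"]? 987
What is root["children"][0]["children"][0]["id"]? 485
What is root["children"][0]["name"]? "node_986"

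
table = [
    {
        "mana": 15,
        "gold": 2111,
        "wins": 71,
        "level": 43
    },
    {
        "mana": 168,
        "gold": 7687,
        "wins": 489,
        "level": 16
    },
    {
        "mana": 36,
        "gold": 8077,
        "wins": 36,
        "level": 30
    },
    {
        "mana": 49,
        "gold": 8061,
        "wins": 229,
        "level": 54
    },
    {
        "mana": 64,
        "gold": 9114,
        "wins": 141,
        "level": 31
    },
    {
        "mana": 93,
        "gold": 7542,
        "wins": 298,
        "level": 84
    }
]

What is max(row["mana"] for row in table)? 168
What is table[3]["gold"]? 8061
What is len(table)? 6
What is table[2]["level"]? 30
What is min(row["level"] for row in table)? 16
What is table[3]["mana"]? 49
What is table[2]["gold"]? 8077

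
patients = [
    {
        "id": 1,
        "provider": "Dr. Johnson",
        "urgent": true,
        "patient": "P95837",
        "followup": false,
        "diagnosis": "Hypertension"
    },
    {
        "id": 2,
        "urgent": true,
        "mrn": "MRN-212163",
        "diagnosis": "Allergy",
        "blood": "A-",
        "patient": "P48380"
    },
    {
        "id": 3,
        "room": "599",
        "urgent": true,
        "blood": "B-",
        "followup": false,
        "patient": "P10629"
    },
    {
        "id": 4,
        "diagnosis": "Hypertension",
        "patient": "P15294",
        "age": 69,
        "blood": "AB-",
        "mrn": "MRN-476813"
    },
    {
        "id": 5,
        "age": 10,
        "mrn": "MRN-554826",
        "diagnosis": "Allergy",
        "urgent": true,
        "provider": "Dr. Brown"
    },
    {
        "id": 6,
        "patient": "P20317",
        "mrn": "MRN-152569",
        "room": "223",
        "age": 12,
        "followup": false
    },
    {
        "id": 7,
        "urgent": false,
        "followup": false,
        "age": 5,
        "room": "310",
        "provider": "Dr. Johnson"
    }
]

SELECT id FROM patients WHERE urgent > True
[]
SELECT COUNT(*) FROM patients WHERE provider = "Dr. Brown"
1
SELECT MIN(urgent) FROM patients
False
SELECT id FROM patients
[1, 2, 3, 4, 5, 6, 7]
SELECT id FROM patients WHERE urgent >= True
[1, 2, 3, 5]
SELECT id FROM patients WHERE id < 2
[1]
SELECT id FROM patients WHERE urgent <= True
[1, 2, 3, 5, 7]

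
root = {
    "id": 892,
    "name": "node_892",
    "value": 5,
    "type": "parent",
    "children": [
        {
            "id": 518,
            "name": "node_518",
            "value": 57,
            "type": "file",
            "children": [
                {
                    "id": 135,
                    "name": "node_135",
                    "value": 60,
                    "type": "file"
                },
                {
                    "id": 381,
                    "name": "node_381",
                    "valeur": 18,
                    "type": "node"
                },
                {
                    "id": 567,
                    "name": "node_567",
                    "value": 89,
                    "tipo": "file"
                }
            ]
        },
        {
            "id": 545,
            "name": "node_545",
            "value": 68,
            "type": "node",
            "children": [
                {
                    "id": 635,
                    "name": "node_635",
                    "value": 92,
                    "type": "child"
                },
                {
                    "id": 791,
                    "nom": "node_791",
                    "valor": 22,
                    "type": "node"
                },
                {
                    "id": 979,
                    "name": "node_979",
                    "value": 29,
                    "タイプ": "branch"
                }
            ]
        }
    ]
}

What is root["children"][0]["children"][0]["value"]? 60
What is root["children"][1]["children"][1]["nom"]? "node_791"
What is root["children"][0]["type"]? "file"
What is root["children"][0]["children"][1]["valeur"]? 18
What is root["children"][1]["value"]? 68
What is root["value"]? 5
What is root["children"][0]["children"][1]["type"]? "node"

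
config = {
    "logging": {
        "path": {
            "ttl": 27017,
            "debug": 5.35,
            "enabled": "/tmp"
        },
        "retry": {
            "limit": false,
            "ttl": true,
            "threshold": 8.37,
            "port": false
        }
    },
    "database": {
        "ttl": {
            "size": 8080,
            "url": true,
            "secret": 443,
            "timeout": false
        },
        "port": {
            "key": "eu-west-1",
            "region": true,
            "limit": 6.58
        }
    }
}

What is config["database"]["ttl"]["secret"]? 443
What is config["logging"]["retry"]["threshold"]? 8.37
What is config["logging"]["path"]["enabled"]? "/tmp"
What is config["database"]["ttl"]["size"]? 8080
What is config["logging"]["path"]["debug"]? 5.35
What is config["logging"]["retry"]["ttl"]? True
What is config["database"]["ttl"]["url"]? True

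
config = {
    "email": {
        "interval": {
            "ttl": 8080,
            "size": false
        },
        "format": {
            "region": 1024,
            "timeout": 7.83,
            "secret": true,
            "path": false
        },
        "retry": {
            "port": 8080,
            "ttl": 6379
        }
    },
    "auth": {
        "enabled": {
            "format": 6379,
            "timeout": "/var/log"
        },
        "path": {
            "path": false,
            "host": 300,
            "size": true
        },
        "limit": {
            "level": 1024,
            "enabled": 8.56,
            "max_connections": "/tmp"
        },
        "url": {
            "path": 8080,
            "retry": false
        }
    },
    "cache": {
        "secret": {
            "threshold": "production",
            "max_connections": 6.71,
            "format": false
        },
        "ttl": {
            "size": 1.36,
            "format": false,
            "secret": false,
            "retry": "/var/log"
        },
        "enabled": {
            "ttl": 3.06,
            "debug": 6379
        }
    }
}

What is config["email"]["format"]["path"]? False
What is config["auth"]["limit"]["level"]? 1024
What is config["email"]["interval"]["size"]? False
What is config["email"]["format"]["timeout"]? 7.83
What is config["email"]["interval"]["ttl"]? 8080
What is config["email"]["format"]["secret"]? True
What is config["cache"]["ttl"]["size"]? 1.36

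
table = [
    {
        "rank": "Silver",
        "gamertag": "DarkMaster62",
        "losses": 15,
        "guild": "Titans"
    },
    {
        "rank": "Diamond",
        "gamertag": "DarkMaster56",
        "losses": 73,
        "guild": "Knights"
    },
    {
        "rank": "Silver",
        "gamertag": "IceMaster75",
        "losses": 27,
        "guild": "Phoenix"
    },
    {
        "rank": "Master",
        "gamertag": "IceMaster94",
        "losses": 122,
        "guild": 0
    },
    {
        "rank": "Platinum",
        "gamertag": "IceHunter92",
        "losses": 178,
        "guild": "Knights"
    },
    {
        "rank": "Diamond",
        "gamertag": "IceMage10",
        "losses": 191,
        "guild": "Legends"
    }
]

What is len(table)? 6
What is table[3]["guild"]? 0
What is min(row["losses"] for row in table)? 15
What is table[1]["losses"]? 73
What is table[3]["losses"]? 122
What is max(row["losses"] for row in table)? 191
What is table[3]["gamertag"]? "IceMaster94"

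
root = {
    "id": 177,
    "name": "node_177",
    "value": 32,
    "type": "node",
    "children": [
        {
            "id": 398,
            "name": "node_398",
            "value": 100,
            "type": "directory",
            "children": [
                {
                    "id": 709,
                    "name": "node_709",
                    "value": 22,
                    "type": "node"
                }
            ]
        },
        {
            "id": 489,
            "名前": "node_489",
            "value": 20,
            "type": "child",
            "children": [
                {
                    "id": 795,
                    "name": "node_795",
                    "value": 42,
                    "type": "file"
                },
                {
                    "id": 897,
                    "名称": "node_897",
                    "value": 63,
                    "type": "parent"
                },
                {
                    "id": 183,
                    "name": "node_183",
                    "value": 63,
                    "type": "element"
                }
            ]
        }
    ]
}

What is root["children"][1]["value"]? 20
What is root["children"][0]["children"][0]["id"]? 709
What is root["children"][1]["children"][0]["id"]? 795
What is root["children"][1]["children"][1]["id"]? 897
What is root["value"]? 32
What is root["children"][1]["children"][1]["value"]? 63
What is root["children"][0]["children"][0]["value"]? 22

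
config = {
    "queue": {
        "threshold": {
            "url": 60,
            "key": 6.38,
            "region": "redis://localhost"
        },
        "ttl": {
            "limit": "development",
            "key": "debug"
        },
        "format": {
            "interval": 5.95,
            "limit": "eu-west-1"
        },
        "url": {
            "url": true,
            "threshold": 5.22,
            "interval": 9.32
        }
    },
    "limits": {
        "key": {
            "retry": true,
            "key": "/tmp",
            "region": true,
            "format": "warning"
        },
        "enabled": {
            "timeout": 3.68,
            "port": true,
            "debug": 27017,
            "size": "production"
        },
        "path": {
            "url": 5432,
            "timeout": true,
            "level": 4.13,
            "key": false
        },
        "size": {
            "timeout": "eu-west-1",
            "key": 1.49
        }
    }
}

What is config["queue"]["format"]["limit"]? "eu-west-1"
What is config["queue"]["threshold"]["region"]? "redis://localhost"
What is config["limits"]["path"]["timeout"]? True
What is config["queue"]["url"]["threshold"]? 5.22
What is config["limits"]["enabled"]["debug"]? 27017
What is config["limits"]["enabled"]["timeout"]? 3.68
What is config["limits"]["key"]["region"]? True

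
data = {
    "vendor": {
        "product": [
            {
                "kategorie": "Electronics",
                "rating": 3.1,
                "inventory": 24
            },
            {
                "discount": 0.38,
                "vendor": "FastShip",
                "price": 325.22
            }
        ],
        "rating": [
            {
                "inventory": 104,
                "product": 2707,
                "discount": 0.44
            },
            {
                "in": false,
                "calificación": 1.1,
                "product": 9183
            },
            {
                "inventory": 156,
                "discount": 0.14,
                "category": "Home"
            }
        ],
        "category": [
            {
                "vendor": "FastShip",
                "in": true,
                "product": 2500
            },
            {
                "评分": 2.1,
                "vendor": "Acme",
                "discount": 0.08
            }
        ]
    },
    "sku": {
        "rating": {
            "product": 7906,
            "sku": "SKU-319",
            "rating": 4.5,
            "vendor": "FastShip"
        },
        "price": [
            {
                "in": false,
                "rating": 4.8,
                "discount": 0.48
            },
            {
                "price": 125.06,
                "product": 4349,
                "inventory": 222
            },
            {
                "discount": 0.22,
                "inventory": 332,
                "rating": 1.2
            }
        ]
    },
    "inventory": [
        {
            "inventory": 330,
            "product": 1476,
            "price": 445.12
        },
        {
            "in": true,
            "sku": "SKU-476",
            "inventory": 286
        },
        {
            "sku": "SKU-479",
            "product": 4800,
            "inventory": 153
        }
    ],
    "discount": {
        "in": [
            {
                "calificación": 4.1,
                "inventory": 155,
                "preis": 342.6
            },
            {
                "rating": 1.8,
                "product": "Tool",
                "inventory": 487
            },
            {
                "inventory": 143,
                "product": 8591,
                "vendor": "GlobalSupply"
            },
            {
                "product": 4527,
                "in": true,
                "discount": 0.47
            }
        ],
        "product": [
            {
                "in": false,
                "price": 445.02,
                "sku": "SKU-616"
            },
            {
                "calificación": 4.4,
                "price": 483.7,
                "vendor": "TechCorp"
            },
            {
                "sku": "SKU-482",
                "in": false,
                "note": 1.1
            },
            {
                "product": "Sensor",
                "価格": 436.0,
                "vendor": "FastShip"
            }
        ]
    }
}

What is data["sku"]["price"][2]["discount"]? 0.22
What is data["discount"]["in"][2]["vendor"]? "GlobalSupply"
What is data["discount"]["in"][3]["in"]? True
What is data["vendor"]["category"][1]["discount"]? 0.08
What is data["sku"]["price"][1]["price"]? 125.06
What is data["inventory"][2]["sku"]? "SKU-479"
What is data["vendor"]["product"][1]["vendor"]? "FastShip"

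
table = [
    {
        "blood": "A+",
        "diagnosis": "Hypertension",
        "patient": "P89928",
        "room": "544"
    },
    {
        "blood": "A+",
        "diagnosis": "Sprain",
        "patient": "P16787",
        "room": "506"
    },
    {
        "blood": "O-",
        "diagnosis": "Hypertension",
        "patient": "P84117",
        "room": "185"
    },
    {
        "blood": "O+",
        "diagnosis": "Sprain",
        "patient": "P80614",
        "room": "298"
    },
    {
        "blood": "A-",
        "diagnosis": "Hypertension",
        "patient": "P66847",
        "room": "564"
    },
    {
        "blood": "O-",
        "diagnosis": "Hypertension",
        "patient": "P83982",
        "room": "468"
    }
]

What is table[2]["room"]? "185"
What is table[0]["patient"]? "P89928"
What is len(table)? 6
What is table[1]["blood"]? "A+"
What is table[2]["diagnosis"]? "Hypertension"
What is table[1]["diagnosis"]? "Sprain"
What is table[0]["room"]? "544"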